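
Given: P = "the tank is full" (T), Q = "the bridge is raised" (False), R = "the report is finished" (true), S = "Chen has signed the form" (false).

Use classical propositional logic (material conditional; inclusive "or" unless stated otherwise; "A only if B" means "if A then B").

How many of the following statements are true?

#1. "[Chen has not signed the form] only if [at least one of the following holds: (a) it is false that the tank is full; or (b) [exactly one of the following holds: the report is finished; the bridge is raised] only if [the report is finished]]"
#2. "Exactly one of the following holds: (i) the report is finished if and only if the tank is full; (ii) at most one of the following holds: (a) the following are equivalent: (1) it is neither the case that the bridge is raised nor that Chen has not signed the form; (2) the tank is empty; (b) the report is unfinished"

1

#1: Formalization: ~S -> (~P | ((R xor Q) -> R))

~S = ~F = T
~P = ~T = F
R xor Q = T xor F = T
(R xor Q) -> R = T -> T = T
~P | ((R xor Q) -> R) = F | T = T
~S -> (~P | ((R xor Q) -> R)) = T -> T = T
Thus #1 is true.

#2: This is (R <-> P) xor (((Q nor ~S) <-> ~P) nand ~R).

R <-> P = T <-> T = T
~S = ~F = T
Q nor ~S = F nor T = F
~P = ~T = F
(Q nor ~S) <-> ~P = F <-> F = T
~R = ~T = F
((Q nor ~S) <-> ~P) nand ~R = T nand F = T
(R <-> P) xor (((Q nor ~S) <-> ~P) nand ~R) = T xor T = F
So #2 is false.

True statements: 1.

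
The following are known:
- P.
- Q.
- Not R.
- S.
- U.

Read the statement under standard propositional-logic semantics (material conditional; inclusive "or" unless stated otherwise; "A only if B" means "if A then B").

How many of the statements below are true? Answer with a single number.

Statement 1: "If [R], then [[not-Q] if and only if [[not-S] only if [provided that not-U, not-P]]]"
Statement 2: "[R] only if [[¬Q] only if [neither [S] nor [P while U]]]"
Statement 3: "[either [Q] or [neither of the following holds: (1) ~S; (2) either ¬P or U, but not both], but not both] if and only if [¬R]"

3

Statement 1: Parsed as R -> (not Q iff (not S -> (not U -> not P)))

not Q = not True = False
not S = not True = False
not U = not True = False
not P = not True = False
not U -> not P = False -> False = True
not S -> (not U -> not P) = False -> True = True
not Q iff (not S -> (not U -> not P)) = False iff True = False
R -> (not Q iff (not S -> (not U -> not P))) = False -> False = True
Thus Statement 1 is true.

Statement 2: Parsed as R -> (not Q -> (S nor (P and U)))

not Q = not True = False
P and U = True and True = True
S nor (P and U) = True nor True = False
not Q -> (S nor (P and U)) = False -> False = True
R -> (not Q -> (S nor (P and U))) = False -> True = True
Hence Statement 2 is true.

Statement 3: In symbols: (Q xor (not S nor (not P xor U))) iff not R

not S = not True = False
not P = not True = False
not P xor U = False xor True = True
not S nor (not P xor U) = False nor True = False
Q xor (not S nor (not P xor U)) = True xor False = True
not R = not False = True
(Q xor (not S nor (not P xor U))) iff not R = True iff True = True
So Statement 3 is true.

True statements: 3.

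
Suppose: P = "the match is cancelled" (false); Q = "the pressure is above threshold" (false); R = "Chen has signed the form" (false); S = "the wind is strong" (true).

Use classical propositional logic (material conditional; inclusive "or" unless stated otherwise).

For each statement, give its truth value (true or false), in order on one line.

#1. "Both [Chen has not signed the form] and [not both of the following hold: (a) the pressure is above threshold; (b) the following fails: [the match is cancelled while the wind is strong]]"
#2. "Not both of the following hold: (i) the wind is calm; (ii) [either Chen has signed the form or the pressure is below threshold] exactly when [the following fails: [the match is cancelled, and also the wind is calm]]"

#1 true / #2 true

#1: This is not R and (Q nand not (P and S)).

not R = not False = True
P and S = False and True = False
not (P and S) = not False = True
Q nand not (P and S) = False nand True = True
not R and (Q nand not (P and S)) = True and True = True
So #1 is true.

#2: Parsed as not S nand ((R or not Q) iff not (P and not S))

not S = not True = False
not Q = not False = True
R or not Q = False or True = True
not S = not True = False
P and not S = False and False = False
not (P and not S) = not False = True
(R or not Q) iff not (P and not S) = True iff True = True
not S nand ((R or not Q) iff not (P and not S)) = False nand True = True
Hence #2 is true.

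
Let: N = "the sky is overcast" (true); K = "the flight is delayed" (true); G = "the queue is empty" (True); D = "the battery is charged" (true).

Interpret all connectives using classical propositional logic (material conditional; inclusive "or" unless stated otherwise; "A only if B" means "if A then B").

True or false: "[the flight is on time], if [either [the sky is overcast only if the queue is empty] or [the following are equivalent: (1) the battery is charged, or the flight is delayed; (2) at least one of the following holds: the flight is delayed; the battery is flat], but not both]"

The statement is true.

Formalization: ((N -> G) xor ((D or K) iff (K or not D))) -> not K

N -> G = True -> True = True
D or K = True or True = True
not D = not True = False
K or not D = True or False = True
(D or K) iff (K or not D) = True iff True = True
(N -> G) xor ((D or K) iff (K or not D)) = True xor True = False
not K = not True = False
((N -> G) xor ((D or K) iff (K or not D))) -> not K = False -> False = True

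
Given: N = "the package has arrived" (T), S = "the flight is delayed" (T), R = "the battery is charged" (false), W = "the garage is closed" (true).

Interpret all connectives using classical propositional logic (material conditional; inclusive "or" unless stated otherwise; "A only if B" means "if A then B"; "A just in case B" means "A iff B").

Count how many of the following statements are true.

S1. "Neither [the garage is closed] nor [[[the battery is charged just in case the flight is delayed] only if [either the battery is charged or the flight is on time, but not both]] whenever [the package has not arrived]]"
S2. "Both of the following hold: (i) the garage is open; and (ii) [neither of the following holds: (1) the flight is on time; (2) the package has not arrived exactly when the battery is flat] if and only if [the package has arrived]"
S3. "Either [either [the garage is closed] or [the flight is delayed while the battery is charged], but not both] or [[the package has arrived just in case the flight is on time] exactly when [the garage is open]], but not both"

0

S1: Parsed as W ↓ (¬N → ((R ↔ S) → (R ⊕ ¬S)))

¬N = ¬T = F
R ↔ S = F ↔ T = F
¬S = ¬T = F
R ⊕ ¬S = F ⊕ F = F
(R ↔ S) → (R ⊕ ¬S) = F → F = T
¬N → ((R ↔ S) → (R ⊕ ¬S)) = F → T = T
W ↓ (¬N → ((R ↔ S) → (R ⊕ ¬S))) = T ↓ T = F
Hence S1 is false.

S2: Formalization: ¬W ∧ ((¬S ↓ (¬N ↔ ¬R)) ↔ N)

¬W = ¬T = F
¬S = ¬T = F
¬N = ¬T = F
¬R = ¬F = T
¬N ↔ ¬R = F ↔ T = F
¬S ↓ (¬N ↔ ¬R) = F ↓ F = T
(¬S ↓ (¬N ↔ ¬R)) ↔ N = T ↔ T = T
¬W ∧ ((¬S ↓ (¬N ↔ ¬R)) ↔ N) = F ∧ T = F
Thus S2 is false.

S3: Parsed as (W ⊕ (S ∧ R)) ⊕ ((N ↔ ¬S) ↔ ¬W)

S ∧ R = T ∧ F = F
W ⊕ (S ∧ R) = T ⊕ F = T
¬S = ¬T = F
N ↔ ¬S = T ↔ F = F
¬W = ¬T = F
(N ↔ ¬S) ↔ ¬W = F ↔ F = T
(W ⊕ (S ∧ R)) ⊕ ((N ↔ ¬S) ↔ ¬W) = T ⊕ T = F
Hence S3 is false.

True statements: 0 (none).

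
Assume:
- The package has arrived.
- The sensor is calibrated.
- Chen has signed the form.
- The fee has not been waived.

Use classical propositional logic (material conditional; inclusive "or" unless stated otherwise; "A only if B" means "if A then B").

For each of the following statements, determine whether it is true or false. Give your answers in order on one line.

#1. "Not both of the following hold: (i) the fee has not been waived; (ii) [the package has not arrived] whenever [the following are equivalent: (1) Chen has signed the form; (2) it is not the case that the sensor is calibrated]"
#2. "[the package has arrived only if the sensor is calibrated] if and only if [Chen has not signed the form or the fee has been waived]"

#1 false; #2 false

Let K = "the fee has been waived" (F), Q = "Chen has signed the form" (T), N = "the sensor is calibrated" (T), L = "the package has arrived" (T).

#1: This is ~K nand ((Q <-> ~N) -> ~L).

~K = ~F = T
~N = ~T = F
Q <-> ~N = T <-> F = F
~L = ~T = F
(Q <-> ~N) -> ~L = F -> F = T
~K nand ((Q <-> ~N) -> ~L) = T nand T = F
So #1 is false.

#2: This is (L -> N) <-> (~Q | K).

L -> N = T -> T = T
~Q = ~T = F
~Q | K = F | F = F
(L -> N) <-> (~Q | K) = T <-> F = F
Thus #2 is false.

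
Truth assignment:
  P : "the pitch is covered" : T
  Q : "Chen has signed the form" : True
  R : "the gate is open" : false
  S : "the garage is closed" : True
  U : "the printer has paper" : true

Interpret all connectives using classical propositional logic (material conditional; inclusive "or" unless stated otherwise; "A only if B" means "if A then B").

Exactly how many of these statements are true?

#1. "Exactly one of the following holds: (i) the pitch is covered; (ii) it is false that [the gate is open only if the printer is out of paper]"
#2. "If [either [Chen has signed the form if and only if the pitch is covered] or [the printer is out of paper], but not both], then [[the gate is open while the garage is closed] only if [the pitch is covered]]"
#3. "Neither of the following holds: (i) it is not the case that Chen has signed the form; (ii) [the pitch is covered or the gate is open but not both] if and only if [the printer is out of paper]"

#1: Formalization: P xor not (R -> not U)

not U = not True = False
R -> not U = False -> False = True
not (R -> not U) = not True = False
P xor not (R -> not U) = True xor False = True
Hence #1 is true.

#2: Parsed as ((Q iff P) xor not U) -> ((R and S) -> P)

Q iff P = True iff True = True
not U = not True = False
(Q iff P) xor not U = True xor False = True
R and S = False and True = False
(R and S) -> P = False -> True = True
((Q iff P) xor not U) -> ((R and S) -> P) = True -> True = True
Hence #2 is true.

#3: Parsed as not Q nor ((P xor R) iff not U)

not Q = not True = False
P xor R = True xor False = True
not U = not True = False
(P xor R) iff not U = True iff False = False
not Q nor ((P xor R) iff not U) = False nor False = True
Hence #3 is true.

3 of the 3 statements are true.

3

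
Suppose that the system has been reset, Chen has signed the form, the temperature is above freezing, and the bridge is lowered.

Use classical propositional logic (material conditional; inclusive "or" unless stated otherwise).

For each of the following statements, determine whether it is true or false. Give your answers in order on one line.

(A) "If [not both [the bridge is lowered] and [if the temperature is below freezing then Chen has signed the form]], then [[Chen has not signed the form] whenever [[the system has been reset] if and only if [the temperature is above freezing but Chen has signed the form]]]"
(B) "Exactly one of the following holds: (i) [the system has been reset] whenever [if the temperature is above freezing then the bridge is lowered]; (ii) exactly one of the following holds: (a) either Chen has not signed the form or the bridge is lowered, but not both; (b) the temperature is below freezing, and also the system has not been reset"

Let S = "the bridge is raised" (False), R = "the temperature is below freezing" (False), Q = "Chen has signed the form" (True), P = "the system has been reset" (True).

(A): Parsed as (not S nand (R -> Q)) -> ((P iff (not R and Q)) -> not Q)

not S = not False = True
R -> Q = False -> True = True
not S nand (R -> Q) = True nand True = False
not R = not False = True
not R and Q = True and True = True
P iff (not R and Q) = True iff True = True
not Q = not True = False
(P iff (not R and Q)) -> not Q = True -> False = False
(not S nand (R -> Q)) -> ((P iff (not R and Q)) -> not Q) = False -> False = True
Thus (A) is true.

(B): Formalization: ((not R -> not S) -> P) xor ((not Q xor not S) xor (R and not P))

not R = not False = True
not S = not False = True
not R -> not S = True -> True = True
(not R -> not S) -> P = True -> True = True
not Q = not True = False
not S = not False = True
not Q xor not S = False xor True = True
not P = not True = False
R and not P = False and False = False
(not Q xor not S) xor (R and not P) = True xor False = True
((not R -> not S) -> P) xor ((not Q xor not S) xor (R and not P)) = True xor True = False
Thus (B) is false.

(A) T / (B) F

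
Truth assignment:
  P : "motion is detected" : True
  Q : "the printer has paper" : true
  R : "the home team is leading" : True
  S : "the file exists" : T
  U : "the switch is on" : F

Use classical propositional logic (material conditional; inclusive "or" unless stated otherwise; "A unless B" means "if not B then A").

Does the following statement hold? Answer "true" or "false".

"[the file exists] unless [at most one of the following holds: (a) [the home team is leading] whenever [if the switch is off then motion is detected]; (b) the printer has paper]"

True

This is S ∨ (((¬U → P) → R) ↑ Q).

¬U = ¬F = T
¬U → P = T → T = T
(¬U → P) → R = T → T = T
((¬U → P) → R) ↑ Q = T ↑ T = F
S ∨ (((¬U → P) → R) ↑ Q) = T ∨ F = T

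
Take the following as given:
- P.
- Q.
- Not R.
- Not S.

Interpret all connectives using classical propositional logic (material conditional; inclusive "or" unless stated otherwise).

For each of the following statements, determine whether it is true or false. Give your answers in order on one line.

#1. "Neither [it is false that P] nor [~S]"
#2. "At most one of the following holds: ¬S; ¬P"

#1 false, #2 true

#1: Formalization: not P nor not S

not P = not True = False
not S = not False = True
not P nor not S = False nor True = False
Hence #1 is false.

#2: This is not S nand not P.

not S = not False = True
not P = not True = False
not S nand not P = True nand False = True
Hence #2 is true.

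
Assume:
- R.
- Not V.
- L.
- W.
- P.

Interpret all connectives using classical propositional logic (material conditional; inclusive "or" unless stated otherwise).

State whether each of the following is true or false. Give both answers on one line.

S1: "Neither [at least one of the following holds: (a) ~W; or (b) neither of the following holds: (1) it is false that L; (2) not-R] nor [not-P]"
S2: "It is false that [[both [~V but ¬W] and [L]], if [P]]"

S1: This is (¬W ∨ (¬L ↓ ¬R)) ↓ ¬P.

¬W = ¬T = F
¬L = ¬T = F
¬R = ¬T = F
¬L ↓ ¬R = F ↓ F = T
¬W ∨ (¬L ↓ ¬R) = F ∨ T = T
¬P = ¬T = F
(¬W ∨ (¬L ↓ ¬R)) ↓ ¬P = T ↓ F = F
So S1 is false.

S2: Formalization: ¬(P → ((¬V ∧ ¬W) ∧ L))

¬V = ¬F = T
¬W = ¬T = F
¬V ∧ ¬W = T ∧ F = F
(¬V ∧ ¬W) ∧ L = F ∧ T = F
P → ((¬V ∧ ¬W) ∧ L) = T → F = F
¬(P → ((¬V ∧ ¬W) ∧ L)) = ¬F = T
Hence S2 is true.

S1 false; S2 true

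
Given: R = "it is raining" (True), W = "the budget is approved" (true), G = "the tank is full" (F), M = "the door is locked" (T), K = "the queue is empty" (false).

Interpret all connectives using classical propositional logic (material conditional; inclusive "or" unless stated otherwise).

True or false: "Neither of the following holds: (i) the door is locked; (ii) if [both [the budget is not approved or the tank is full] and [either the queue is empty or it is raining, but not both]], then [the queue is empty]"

Formalization: M nor (((not W or G) and (K xor R)) -> K)

not W = not True = False
not W or G = False or False = False
K xor R = False xor True = True
(not W or G) and (K xor R) = False and True = False
((not W or G) and (K xor R)) -> K = False -> False = True
M nor (((not W or G) and (K xor R)) -> K) = True nor True = False

False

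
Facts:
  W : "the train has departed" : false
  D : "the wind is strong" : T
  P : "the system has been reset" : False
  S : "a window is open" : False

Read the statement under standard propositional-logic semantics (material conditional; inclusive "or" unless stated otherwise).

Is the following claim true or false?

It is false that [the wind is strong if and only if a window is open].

True

Values: D=True, S=False.
Parsed as not (D iff S)

D iff S = True iff False = False
not (D iff S) = not False = True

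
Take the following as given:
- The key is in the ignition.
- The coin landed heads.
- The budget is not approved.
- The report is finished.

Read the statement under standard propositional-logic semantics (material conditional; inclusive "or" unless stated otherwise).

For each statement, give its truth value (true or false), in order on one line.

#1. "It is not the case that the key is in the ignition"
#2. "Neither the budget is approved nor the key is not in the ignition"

#1 False / #2 True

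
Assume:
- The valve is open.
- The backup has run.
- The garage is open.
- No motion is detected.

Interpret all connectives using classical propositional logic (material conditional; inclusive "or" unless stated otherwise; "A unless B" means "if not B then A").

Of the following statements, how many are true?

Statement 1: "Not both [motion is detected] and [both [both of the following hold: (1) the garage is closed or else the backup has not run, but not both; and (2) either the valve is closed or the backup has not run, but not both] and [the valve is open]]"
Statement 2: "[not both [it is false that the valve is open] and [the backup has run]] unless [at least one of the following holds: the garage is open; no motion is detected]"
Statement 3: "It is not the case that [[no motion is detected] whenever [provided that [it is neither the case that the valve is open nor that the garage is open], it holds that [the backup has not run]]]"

Let U = "motion is detected" (False), Q = "the garage is closed" (False), P = "the backup has run" (True), G = "the valve is open" (True).

Statement 1: Formalization: U nand (((Q xor not P) and (not G xor not P)) and G)

not P = not True = False
Q xor not P = False xor False = False
not G = not True = False
not P = not True = False
not G xor not P = False xor False = False
(Q xor not P) and (not G xor not P) = False and False = False
((Q xor not P) and (not G xor not P)) and G = False and True = False
U nand (((Q xor not P) and (not G xor not P)) and G) = False nand False = True
Hence Statement 1 is true.

Statement 2: Parsed as (not G nand P) or (not Q or not U)

not G = not True = False
not G nand P = False nand True = True
not Q = not False = True
not U = not False = True
not Q or not U = True or True = True
(not G nand P) or (not Q or not U) = True or True = True
So Statement 2 is true.

Statement 3: Formalization: not (((G nor not Q) -> not P) -> not U)

not Q = not False = True
G nor not Q = True nor True = False
not P = not True = False
(G nor not Q) -> not P = False -> False = True
not U = not False = True
((G nor not Q) -> not P) -> not U = True -> True = True
not (((G nor not Q) -> not P) -> not U) = not True = False
Hence Statement 3 is false.

True statements: 2 (Statement 1, Statement 2).

2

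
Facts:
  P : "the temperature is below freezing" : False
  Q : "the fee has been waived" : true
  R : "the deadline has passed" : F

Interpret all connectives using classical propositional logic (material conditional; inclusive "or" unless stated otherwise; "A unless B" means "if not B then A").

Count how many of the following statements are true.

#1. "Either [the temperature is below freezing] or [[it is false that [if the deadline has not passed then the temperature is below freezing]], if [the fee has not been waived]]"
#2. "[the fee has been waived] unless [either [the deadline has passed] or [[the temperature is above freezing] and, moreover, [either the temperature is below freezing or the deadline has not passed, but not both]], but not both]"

2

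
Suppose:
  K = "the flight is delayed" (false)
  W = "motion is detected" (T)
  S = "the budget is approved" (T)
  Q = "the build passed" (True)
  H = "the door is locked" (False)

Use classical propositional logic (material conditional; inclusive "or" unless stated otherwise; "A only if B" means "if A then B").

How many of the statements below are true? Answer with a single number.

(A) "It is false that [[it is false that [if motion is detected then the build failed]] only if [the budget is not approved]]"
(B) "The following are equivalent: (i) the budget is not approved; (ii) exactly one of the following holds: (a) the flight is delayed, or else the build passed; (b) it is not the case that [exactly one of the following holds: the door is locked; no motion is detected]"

(A): Parsed as ¬(¬(W → ¬Q) → ¬S)

¬Q = ¬T = F
W → ¬Q = T → F = F
¬(W → ¬Q) = ¬F = T
¬S = ¬T = F
¬(W → ¬Q) → ¬S = T → F = F
¬(¬(W → ¬Q) → ¬S) = ¬F = T
So (A) is true.

(B): Formalization: ¬S ↔ ((K ∨ Q) ⊕ ¬(H ⊕ ¬W))

¬S = ¬T = F
K ∨ Q = F ∨ T = T
¬W = ¬T = F
H ⊕ ¬W = F ⊕ F = F
¬(H ⊕ ¬W) = ¬F = T
(K ∨ Q) ⊕ ¬(H ⊕ ¬W) = T ⊕ T = F
¬S ↔ ((K ∨ Q) ⊕ ¬(H ⊕ ¬W)) = F ↔ F = T
Thus (B) is true.

True statements: 2.

2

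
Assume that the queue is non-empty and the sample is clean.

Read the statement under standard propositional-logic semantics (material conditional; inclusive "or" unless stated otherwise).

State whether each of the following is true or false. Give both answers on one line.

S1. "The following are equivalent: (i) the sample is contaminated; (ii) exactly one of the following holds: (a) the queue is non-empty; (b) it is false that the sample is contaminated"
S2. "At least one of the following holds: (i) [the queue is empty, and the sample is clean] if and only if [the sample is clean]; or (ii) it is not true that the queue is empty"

S1 True, S2 True

Let G = "the sample is contaminated" (F), H = "the queue is empty" (F).

S1: Formalization: G <-> (~H xor ~G)

~H = ~F = T
~G = ~F = T
~H xor ~G = T xor T = F
G <-> (~H xor ~G) = F <-> F = T
Hence S1 is true.

S2: Formalization: ((H & ~G) <-> ~G) | ~H

~G = ~F = T
H & ~G = F & T = F
~G = ~F = T
(H & ~G) <-> ~G = F <-> T = F
~H = ~F = T
((H & ~G) <-> ~G) | ~H = F | T = T
Thus S2 is true.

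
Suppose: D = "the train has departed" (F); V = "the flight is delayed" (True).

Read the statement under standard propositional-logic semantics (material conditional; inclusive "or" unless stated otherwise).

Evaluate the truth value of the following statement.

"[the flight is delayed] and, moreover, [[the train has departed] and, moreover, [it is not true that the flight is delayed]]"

This is V ∧ (D ∧ ¬V).

¬V = ¬T = F
D ∧ ¬V = F ∧ F = F
V ∧ (D ∧ ¬V) = T ∧ F = F

false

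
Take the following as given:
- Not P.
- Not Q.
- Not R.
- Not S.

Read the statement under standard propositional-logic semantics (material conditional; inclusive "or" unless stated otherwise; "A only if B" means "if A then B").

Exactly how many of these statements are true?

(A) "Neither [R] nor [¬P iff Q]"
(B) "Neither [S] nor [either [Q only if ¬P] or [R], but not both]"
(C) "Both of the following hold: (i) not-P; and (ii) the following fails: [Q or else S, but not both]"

(A): In symbols: R nor (not P iff Q)

not P = not False = True
not P iff Q = True iff False = False
R nor (not P iff Q) = False nor False = True
Thus (A) is true.

(B): In symbols: S nor ((Q -> not P) xor R)

not P = not False = True
Q -> not P = False -> True = True
(Q -> not P) xor R = True xor False = True
S nor ((Q -> not P) xor R) = False nor True = False
Thus (B) is false.

(C): In symbols: not P and not (Q xor S)

not P = not False = True
Q xor S = False xor False = False
not (Q xor S) = not False = True
not P and not (Q xor S) = True and True = True
So (C) is true.

2 of the 3 statements are true ((A), (C)).

2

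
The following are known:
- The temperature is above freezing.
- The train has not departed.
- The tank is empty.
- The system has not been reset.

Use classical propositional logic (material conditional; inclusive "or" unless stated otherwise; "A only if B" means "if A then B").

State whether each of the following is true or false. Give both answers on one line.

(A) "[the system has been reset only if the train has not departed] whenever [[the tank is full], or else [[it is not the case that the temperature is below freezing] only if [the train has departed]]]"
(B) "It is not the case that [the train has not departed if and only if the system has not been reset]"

Let V = "the tank is full" (F), H = "the temperature is below freezing" (F), P = "the train has departed" (F), W = "the system has been reset" (F).

(A): In symbols: (V ∨ (¬H → P)) → (W → ¬P)

¬H = ¬F = T
¬H → P = T → F = F
V ∨ (¬H → P) = F ∨ F = F
¬P = ¬F = T
W → ¬P = F → T = T
(V ∨ (¬H → P)) → (W → ¬P) = F → T = T
Thus (A) is true.

(B): Formalization: ¬(¬P ↔ ¬W)

¬P = ¬F = T
¬W = ¬F = T
¬P ↔ ¬W = T ↔ T = T
¬(¬P ↔ ¬W) = ¬T = F
So (B) is false.

(A) T, (B) F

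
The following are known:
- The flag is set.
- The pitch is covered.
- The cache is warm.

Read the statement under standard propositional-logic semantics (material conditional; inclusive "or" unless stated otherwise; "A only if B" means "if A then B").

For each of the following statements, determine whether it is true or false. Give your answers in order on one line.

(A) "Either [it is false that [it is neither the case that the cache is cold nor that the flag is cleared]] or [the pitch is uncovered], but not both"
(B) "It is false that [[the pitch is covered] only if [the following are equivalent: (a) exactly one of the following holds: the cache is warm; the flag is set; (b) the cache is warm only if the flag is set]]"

Let M = "the cache is warm" (True), Q = "the flag is set" (True), L = "the pitch is covered" (True).

(A): Formalization: not (not M nor not Q) xor not L

not M = not True = False
not Q = not True = False
not M nor not Q = False nor False = True
not (not M nor not Q) = not True = False
not L = not True = False
not (not M nor not Q) xor not L = False xor False = False
Thus (A) is false.

(B): In symbols: not (L -> ((M xor Q) iff (M -> Q)))

M xor Q = True xor True = False
M -> Q = True -> True = True
(M xor Q) iff (M -> Q) = False iff True = False
L -> ((M xor Q) iff (M -> Q)) = True -> False = False
not (L -> ((M xor Q) iff (M -> Q))) = not False = True
So (B) is true.

(A) false, (B) true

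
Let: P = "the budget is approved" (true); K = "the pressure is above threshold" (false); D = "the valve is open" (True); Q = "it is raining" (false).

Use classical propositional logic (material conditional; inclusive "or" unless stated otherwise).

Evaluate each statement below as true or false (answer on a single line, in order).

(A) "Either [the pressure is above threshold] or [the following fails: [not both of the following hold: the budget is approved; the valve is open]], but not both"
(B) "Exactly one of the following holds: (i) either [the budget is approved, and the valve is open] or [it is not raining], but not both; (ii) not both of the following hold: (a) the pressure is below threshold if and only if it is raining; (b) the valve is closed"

(A): Parsed as K ⊕ ¬(P ↑ D)

P ↑ D = T ↑ T = F
¬(P ↑ D) = ¬F = T
K ⊕ ¬(P ↑ D) = F ⊕ T = T
So (A) is true.

(B): This is ((P ∧ D) ⊕ ¬Q) ⊕ ((¬K ↔ Q) ↑ ¬D).

P ∧ D = T ∧ T = T
¬Q = ¬F = T
(P ∧ D) ⊕ ¬Q = T ⊕ T = F
¬K = ¬F = T
¬K ↔ Q = T ↔ F = F
¬D = ¬T = F
(¬K ↔ Q) ↑ ¬D = F ↑ F = T
((P ∧ D) ⊕ ¬Q) ⊕ ((¬K ↔ Q) ↑ ¬D) = F ⊕ T = T
Hence (B) is true.

(A) T; (B) T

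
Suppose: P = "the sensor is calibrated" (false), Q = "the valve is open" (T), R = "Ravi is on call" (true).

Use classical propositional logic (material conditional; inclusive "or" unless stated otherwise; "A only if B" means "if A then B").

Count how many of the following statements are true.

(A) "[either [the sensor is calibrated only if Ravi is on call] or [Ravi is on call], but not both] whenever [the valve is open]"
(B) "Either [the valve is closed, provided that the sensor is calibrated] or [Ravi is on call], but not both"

0

(A): In symbols: Q -> ((P -> R) xor R)

P -> R = False -> True = True
(P -> R) xor R = True xor True = False
Q -> ((P -> R) xor R) = True -> False = False
So (A) is false.

(B): Formalization: (P -> not Q) xor R

not Q = not True = False
P -> not Q = False -> False = True
(P -> not Q) xor R = True xor True = False
So (B) is false.

0 of the 2 statements are true (none).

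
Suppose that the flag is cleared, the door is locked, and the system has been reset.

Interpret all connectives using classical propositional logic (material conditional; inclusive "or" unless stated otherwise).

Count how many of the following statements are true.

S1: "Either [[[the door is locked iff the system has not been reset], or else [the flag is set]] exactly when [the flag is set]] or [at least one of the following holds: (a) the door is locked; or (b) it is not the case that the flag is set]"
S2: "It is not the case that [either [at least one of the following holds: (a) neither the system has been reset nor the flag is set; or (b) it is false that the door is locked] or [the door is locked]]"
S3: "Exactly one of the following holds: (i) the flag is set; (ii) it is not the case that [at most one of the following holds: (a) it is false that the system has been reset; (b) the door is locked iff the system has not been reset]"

1

Let Q = "the door is locked" (T), R = "the system has been reset" (T), P = "the flag is set" (F).

S1: Parsed as (((Q ↔ ¬R) ∨ P) ↔ P) ∨ (Q ∨ ¬P)

¬R = ¬T = F
Q ↔ ¬R = T ↔ F = F
(Q ↔ ¬R) ∨ P = F ∨ F = F
((Q ↔ ¬R) ∨ P) ↔ P = F ↔ F = T
¬P = ¬F = T
Q ∨ ¬P = T ∨ T = T
(((Q ↔ ¬R) ∨ P) ↔ P) ∨ (Q ∨ ¬P) = T ∨ T = T
Thus S1 is true.

S2: This is ¬(((R ↓ P) ∨ ¬Q) ∨ Q).

R ↓ P = T ↓ F = F
¬Q = ¬T = F
(R ↓ P) ∨ ¬Q = F ∨ F = F
((R ↓ P) ∨ ¬Q) ∨ Q = F ∨ T = T
¬(((R ↓ P) ∨ ¬Q) ∨ Q) = ¬T = F
Hence S2 is false.

S3: Parsed as P ⊕ ¬(¬R ↑ (Q ↔ ¬R))

¬R = ¬T = F
¬R = ¬T = F
Q ↔ ¬R = T ↔ F = F
¬R ↑ (Q ↔ ¬R) = F ↑ F = T
¬(¬R ↑ (Q ↔ ¬R)) = ¬T = F
P ⊕ ¬(¬R ↑ (Q ↔ ¬R)) = F ⊕ F = F
So S3 is false.

Count: 1.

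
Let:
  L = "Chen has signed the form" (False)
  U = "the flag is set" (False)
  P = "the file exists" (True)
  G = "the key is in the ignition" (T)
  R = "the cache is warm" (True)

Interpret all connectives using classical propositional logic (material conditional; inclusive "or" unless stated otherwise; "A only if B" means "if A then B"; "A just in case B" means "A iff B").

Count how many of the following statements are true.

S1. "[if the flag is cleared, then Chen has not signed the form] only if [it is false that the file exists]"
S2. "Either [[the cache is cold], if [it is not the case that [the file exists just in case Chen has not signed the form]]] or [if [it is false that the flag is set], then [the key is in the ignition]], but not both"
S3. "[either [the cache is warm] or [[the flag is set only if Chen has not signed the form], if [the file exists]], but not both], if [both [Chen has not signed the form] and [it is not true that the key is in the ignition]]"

S1: Formalization: (¬U → ¬L) → ¬P

¬U = ¬F = T
¬L = ¬F = T
¬U → ¬L = T → T = T
¬P = ¬T = F
(¬U → ¬L) → ¬P = T → F = F
Thus S1 is false.

S2: In symbols: (¬(P ↔ ¬L) → ¬R) ⊕ (¬U → G)

¬L = ¬F = T
P ↔ ¬L = T ↔ T = T
¬(P ↔ ¬L) = ¬T = F
¬R = ¬T = F
¬(P ↔ ¬L) → ¬R = F → F = T
¬U = ¬F = T
¬U → G = T → T = T
(¬(P ↔ ¬L) → ¬R) ⊕ (¬U → G) = T ⊕ T = F
So S2 is false.

S3: This is (¬L ∧ ¬G) → (R ⊕ (P → (U → ¬L))).

¬L = ¬F = T
¬G = ¬T = F
¬L ∧ ¬G = T ∧ F = F
¬L = ¬F = T
U → ¬L = F → T = T
P → (U → ¬L) = T → T = T
R ⊕ (P → (U → ¬L)) = T ⊕ T = F
(¬L ∧ ¬G) → (R ⊕ (P → (U → ¬L))) = F → F = T
Thus S3 is true.

Count: 1.

1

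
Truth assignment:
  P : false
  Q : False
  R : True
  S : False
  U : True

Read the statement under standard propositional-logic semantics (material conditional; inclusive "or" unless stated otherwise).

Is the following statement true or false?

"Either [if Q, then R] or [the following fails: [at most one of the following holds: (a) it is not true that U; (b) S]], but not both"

The statement is true.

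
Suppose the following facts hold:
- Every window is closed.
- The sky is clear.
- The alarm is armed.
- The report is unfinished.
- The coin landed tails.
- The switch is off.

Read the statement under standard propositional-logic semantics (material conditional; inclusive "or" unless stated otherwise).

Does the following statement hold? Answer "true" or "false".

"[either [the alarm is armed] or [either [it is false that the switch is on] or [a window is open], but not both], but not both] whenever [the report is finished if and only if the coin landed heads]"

Let L = "the report is finished" (False), Q = "the coin landed heads" (False), S = "the alarm is armed" (True), U = "the switch is on" (False), W = "a window is open" (False).
Parsed as (L iff Q) -> (S xor (not U xor W))

L iff Q = False iff False = True
not U = not False = True
not U xor W = True xor False = True
S xor (not U xor W) = True xor True = False
(L iff Q) -> (S xor (not U xor W)) = True -> False = False

The statement is false.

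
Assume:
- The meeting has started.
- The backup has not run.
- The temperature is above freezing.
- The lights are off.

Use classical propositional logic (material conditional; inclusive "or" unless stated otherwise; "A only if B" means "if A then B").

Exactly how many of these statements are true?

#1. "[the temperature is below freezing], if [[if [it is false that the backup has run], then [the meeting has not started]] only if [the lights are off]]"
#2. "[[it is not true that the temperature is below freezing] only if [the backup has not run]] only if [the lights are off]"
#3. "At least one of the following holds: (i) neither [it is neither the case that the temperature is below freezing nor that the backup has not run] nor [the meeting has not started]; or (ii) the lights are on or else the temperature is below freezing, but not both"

2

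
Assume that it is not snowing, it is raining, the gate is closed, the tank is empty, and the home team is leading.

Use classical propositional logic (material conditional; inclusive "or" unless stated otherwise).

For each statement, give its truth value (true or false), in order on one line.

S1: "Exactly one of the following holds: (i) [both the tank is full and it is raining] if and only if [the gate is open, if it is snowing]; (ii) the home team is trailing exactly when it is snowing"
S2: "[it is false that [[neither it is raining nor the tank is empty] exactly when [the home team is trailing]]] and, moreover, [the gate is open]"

Let S = "the tank is full" (F), Q = "it is raining" (T), P = "it is snowing" (F), R = "the gate is open" (F), U = "the home team is leading" (T).

S1: This is ((S & Q) <-> (P -> R)) xor (~U <-> P).

S & Q = F & T = F
P -> R = F -> F = T
(S & Q) <-> (P -> R) = F <-> T = F
~U = ~T = F
~U <-> P = F <-> F = T
((S & Q) <-> (P -> R)) xor (~U <-> P) = F xor T = T
Thus S1 is true.

S2: Parsed as ~((Q nor ~S) <-> ~U) & R

~S = ~F = T
Q nor ~S = T nor T = F
~U = ~T = F
(Q nor ~S) <-> ~U = F <-> F = T
~((Q nor ~S) <-> ~U) = ~T = F
~((Q nor ~S) <-> ~U) & R = F & F = F
Thus S2 is false.

S1 T, S2 F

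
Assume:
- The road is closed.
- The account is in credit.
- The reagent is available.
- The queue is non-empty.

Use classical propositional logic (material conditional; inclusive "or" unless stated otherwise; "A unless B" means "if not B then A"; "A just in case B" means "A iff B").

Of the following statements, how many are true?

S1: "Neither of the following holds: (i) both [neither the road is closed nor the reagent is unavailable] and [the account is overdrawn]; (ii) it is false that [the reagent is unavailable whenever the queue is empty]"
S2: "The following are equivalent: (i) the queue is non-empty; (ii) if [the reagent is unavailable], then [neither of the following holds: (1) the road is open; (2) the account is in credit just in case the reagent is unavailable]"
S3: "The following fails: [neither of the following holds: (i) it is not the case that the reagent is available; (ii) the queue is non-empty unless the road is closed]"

3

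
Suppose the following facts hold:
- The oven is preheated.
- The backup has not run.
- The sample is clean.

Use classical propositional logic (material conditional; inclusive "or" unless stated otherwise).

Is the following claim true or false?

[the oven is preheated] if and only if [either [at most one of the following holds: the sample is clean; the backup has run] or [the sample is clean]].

True.

Let L = "the oven is preheated" (T), N = "the sample is contaminated" (F), U = "the backup has run" (F).
This is L ↔ ((¬N ↑ U) ∨ ¬N).

¬N = ¬F = T
¬N ↑ U = T ↑ F = T
¬N = ¬F = T
(¬N ↑ U) ∨ ¬N = T ∨ T = T
L ↔ ((¬N ↑ U) ∨ ¬N) = T ↔ T = T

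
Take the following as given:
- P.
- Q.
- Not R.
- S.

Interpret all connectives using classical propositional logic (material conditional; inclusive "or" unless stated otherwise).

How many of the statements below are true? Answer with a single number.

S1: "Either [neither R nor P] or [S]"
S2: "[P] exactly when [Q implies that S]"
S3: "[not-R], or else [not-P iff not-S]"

S1: This is (R ↓ P) ∨ S.

R ↓ P = F ↓ T = F
(R ↓ P) ∨ S = F ∨ T = T
So S1 is true.

S2: Parsed as P ↔ (Q → S)

Q → S = T → T = T
P ↔ (Q → S) = T ↔ T = T
Thus S2 is true.

S3: Formalization: ¬R ∨ (¬P ↔ ¬S)

¬R = ¬F = T
¬P = ¬T = F
¬S = ¬T = F
¬P ↔ ¬S = F ↔ F = T
¬R ∨ (¬P ↔ ¬S) = T ∨ T = T
Hence S3 is true.

Count: 3.

3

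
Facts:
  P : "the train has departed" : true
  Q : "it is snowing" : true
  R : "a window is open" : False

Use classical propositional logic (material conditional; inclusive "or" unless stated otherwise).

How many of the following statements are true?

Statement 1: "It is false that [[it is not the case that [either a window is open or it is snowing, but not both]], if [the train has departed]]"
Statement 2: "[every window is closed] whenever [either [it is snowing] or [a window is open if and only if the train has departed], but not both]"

Statement 1: This is ¬(P → ¬(R ⊕ Q)).

R ⊕ Q = F ⊕ T = T
¬(R ⊕ Q) = ¬T = F
P → ¬(R ⊕ Q) = T → F = F
¬(P → ¬(R ⊕ Q)) = ¬F = T
Hence Statement 1 is true.

Statement 2: Parsed as (Q ⊕ (R ↔ P)) → ¬R

R ↔ P = F ↔ T = F
Q ⊕ (R ↔ P) = T ⊕ F = T
¬R = ¬F = T
(Q ⊕ (R ↔ P)) → ¬R = T → T = T
Thus Statement 2 is true.

Count: 2.

2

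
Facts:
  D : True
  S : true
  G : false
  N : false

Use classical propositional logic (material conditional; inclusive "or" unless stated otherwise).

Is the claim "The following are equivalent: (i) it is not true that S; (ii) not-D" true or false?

true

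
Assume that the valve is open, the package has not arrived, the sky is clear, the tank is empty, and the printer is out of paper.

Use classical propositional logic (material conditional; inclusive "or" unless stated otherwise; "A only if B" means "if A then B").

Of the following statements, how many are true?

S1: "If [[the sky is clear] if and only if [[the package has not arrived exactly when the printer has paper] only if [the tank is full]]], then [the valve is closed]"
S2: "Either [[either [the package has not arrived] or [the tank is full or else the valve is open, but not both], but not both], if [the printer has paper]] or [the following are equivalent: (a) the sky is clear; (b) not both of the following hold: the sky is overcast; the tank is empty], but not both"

Let W = "the sky is overcast" (F), G = "the package has arrived" (F), U = "the printer has paper" (F), K = "the tank is full" (F), Q = "the valve is open" (T).

S1: In symbols: (~W <-> ((~G <-> U) -> K)) -> ~Q

~W = ~F = T
~G = ~F = T
~G <-> U = T <-> F = F
(~G <-> U) -> K = F -> F = T
~W <-> ((~G <-> U) -> K) = T <-> T = T
~Q = ~T = F
(~W <-> ((~G <-> U) -> K)) -> ~Q = T -> F = F
Thus S1 is false.

S2: This is (U -> (~G xor (K xor Q))) xor (~W <-> (W nand ~K)).

~G = ~F = T
K xor Q = F xor T = T
~G xor (K xor Q) = T xor T = F
U -> (~G xor (K xor Q)) = F -> F = T
~W = ~F = T
~K = ~F = T
W nand ~K = F nand T = T
~W <-> (W nand ~K) = T <-> T = T
(U -> (~G xor (K xor Q))) xor (~W <-> (W nand ~K)) = T xor T = F
Thus S2 is false.

True statements: 0 (none).

0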